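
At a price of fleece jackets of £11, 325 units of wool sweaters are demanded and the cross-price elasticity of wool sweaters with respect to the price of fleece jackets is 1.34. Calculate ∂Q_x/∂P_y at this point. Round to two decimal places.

39.59

ε = (∂Q_x/∂P_y)·(P_y/Q_x) ⇒ ∂Q_x/∂P_y = ε·Q_x/P_y = 1.34 × 325/11 ≈ 39.59.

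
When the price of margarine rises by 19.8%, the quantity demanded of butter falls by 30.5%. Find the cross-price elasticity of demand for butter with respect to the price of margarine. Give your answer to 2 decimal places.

ε = (%ΔQ of butter) / (%ΔP of margarine) = (-30.5%) / (19.8%) ≈ -1.54.
Negative cross-price elasticity: complements.

-1.54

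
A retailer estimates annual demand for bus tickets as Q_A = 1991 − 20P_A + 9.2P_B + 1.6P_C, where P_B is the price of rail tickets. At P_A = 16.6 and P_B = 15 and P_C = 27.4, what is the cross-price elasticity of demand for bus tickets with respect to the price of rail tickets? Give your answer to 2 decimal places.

0.07

At P_A = 16.6 and P_B = 15 and P_C = 27.4: Q_A = 1840.84.
∂Q_A/∂P_B = 9.2.
ε = (∂Q_A/∂P_B)(P_B/Q_A) = 9.2 × (15/1840.84) ≈ 0.07.
Since ε > 0, bus tickets and rail tickets are substitutes.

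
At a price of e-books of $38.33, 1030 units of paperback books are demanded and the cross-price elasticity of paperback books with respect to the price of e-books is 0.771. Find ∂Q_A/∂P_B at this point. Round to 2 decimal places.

20.72

ε = (∂Q_A/∂P_B)·(P_B/Q_A) ⇒ ∂Q_A/∂P_B = ε·Q_A/P_B = 0.771 × 1030/38.33 ≈ 20.72.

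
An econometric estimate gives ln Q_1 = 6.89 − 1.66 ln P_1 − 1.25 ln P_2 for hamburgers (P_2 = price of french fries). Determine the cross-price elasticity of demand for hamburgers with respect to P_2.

In a log-linear (constant-elasticity) demand function, the coefficient on ln P_2 is the cross-price elasticity.
ε = -1.25. Negative, so hamburgers and french fries are complements.

-1.25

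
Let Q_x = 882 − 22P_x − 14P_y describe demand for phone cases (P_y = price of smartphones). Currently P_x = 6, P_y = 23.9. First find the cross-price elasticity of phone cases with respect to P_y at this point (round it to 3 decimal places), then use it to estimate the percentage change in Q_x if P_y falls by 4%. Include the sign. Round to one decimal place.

At P_x = 6, P_y = 23.9: Q_x = 415.4.
∂Q_x/∂P_y = -14.
ε = (∂Q_x/∂P_y)(P_y/Q_x) = -14.0000 × 23.9/415.4 ≈ -0.805.
%ΔQ_x ≈ ε × %ΔP_y = -0.805 × (-4%) = 3.2%.

3.2%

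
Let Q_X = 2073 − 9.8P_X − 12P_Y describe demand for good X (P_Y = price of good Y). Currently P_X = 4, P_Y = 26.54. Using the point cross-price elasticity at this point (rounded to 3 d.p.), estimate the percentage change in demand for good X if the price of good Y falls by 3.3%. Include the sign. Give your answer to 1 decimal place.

At P_X = 4, P_Y = 26.54: Q_X = 1715.32.
∂Q_X/∂P_Y = -12.
ε = (∂Q_X/∂P_Y)(P_Y/Q_X) = -12.0000 × 26.54/1715.32 ≈ -0.186.
%ΔQ_X ≈ ε × %ΔP_Y = -0.186 × (-3.3%) = 0.6%.

0.6%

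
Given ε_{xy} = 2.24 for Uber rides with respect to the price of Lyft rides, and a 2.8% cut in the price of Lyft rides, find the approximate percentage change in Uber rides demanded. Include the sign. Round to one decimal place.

%ΔQ ≈ ε × %ΔP of Lyft rides = 2.24 × (-2.8%) = -6.3%.
Demand for Uber rides falls by about 6.3%.

-6.3%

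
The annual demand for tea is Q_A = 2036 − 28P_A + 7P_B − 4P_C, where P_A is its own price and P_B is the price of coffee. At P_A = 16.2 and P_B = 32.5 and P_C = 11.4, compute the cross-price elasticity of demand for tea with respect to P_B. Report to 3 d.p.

0.129

At P_A = 16.2 and P_B = 32.5 and P_C = 11.4: Q_A = 1764.3.
∂Q_A/∂P_B = 7.
ε = (∂Q_A/∂P_B)(P_B/Q_A) = 7 × (32.5/1764.3) ≈ 0.129.
Since ε > 0, tea and coffee are substitutes.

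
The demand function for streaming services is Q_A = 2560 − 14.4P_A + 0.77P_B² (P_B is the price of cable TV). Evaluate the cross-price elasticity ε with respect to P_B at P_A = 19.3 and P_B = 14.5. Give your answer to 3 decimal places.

At P_A = 19.3 and P_B = 14.5: Q_A = 2443.972.
∂Q_A/∂P_B = 1.54P_B = 1.54(14.5) = 22.3300.
ε = (∂Q_A/∂P_B)(P_B/Q_A) = 22.3300 × (14.5/2443.972) ≈ 0.132.
ε > 0: substitutes.

0.132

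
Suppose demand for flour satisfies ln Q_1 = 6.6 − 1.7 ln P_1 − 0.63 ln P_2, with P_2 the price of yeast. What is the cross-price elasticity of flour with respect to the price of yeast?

-0.63

In a log-linear (constant-elasticity) demand function, the coefficient on ln P_2 is the cross-price elasticity.
ε = -0.63. Negative, so flour and yeast are complements.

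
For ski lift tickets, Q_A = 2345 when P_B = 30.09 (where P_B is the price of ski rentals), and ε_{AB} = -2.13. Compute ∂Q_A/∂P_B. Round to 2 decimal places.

ε = (∂Q_A/∂P_B)·(P_B/Q_A) ⇒ ∂Q_A/∂P_B = ε·Q_A/P_B = -2.13 × 2345/30.09 ≈ -166.00.

-166.00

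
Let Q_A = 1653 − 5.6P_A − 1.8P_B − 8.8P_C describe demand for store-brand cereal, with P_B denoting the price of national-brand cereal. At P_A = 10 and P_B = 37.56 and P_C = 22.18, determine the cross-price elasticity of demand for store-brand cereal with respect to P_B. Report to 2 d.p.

At P_A = 10 and P_B = 37.56 and P_C = 22.18: Q_A = 1334.208.
∂Q_A/∂P_B = -1.8.
ε = (∂Q_A/∂P_B)(P_B/Q_A) = -1.8 × (37.56/1334.208) ≈ -0.05.

-0.05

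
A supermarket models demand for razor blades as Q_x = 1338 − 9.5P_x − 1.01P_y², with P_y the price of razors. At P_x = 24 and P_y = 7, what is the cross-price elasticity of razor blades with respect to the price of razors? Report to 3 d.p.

-0.093

At P_x = 24 and P_y = 7: Q_x = 1060.51.
∂Q_x/∂P_y = -2.02P_y = -2.02(7) = -14.1400.
ε = (∂Q_x/∂P_y)(P_y/Q_x) = -14.1400 × (7/1060.51) ≈ -0.093.
ε < 0: complements.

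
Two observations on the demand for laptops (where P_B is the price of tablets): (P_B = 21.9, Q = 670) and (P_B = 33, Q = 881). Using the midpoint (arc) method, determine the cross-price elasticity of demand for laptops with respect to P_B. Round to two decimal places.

0.67

ΔQ_A = 881 − 670 = 211; ΔP_B = 33 − 21.9 = 11.1.
Midpoints: Q̄_A = 775.5, P̄_B = 27.45.
ε = (ΔQ_A/Q̄_A)/(ΔP_B/P̄_B) = (211/775.5)/(11.1/27.45) ≈ 0.67.
ε > 0: laptops and tablets are substitutes.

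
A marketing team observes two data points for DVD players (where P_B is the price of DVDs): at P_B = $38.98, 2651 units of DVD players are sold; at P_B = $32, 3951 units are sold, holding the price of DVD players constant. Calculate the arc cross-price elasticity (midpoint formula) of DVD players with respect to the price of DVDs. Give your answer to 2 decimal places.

-2.00

ΔQ_A = 3951 − 2651 = 1300; ΔP_B = 32 − 38.98 = -6.98.
Midpoints: Q̄_A = 3301.0, P̄_B = 35.49.
ε = (ΔQ_A/Q̄_A)/(ΔP_B/P̄_B) = (1300/3301.0)/(-6.98/35.49) ≈ -2.00.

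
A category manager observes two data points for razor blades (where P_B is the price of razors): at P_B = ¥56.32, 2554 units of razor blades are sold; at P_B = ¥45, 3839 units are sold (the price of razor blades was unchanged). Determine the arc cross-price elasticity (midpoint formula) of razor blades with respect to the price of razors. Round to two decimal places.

ΔQ_A = 3839 − 2554 = 1285; ΔP_B = 45 − 56.32 = -11.32.
Midpoints: Q̄_A = 3196.5, P̄_B = 50.66.
ε = (ΔQ_A/Q̄_A)/(ΔP_B/P̄_B) = (1285/3196.5)/(-11.32/50.66) ≈ -1.80.
ε < 0: razor blades and razors are complements.

-1.80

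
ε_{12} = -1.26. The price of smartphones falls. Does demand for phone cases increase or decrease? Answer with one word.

increase

ε < 0 and the price of smartphones falls, so the quantity of phone cases moves in the opposite direction: it increases.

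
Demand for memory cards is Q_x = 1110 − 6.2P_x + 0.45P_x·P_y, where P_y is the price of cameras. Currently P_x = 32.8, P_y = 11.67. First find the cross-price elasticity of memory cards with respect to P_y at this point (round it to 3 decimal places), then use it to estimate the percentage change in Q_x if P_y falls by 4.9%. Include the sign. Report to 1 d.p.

-0.8%

At P_x = 32.8, P_y = 11.67: Q_x = 1078.889.
∂Q_x/∂P_y = 0.45P_x = 14.7600.
ε = (∂Q_x/∂P_y)(P_y/Q_x) = 14.7600 × 11.67/1078.889 ≈ 0.160.
%ΔQ_x ≈ ε × %ΔP_y = 0.160 × (-4.9%) = -0.8%.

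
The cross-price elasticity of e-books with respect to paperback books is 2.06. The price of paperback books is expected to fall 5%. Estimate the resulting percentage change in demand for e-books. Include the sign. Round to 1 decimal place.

-10.3%

%ΔQ ≈ ε × %ΔP of paperback books = 2.06 × (-5%) = -10.3%.
Demand for e-books falls by about 10.3%.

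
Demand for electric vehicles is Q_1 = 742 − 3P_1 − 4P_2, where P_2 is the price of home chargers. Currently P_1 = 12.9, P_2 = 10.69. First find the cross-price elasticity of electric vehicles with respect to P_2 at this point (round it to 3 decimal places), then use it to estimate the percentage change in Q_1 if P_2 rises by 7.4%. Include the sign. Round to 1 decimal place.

-0.5%

At P_1 = 12.9, P_2 = 10.69: Q_1 = 660.54.
∂Q_1/∂P_2 = -4.
ε = (∂Q_1/∂P_2)(P_2/Q_1) = -4.0000 × 10.69/660.54 ≈ -0.065.
%ΔQ_1 ≈ ε × %ΔP_2 = -0.065 × (7.4%) = -0.5%.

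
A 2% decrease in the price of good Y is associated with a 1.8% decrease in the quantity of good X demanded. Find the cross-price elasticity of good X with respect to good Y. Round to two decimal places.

ε = (%ΔQ of good X) / (%ΔP of good Y) = (-1.8%) / (-2%) ≈ 0.90.

0.90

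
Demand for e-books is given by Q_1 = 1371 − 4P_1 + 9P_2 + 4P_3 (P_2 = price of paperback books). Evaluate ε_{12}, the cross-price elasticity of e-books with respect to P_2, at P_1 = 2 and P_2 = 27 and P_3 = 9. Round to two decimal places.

At P_1 = 2 and P_2 = 27 and P_3 = 9: Q_1 = 1642.
∂Q_1/∂P_2 = 9.
ε = (∂Q_1/∂P_2)(P_2/Q_1) = 9 × (27/1642) ≈ 0.15.
Since ε > 0, e-books and paperback books are substitutes.

0.15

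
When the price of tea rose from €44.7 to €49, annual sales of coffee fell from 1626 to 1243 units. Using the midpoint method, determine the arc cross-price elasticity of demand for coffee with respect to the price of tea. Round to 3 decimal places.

ΔQ_A = 1243 − 1626 = -383; ΔP_B = 49 − 44.7 = 4.3.
Midpoints: Q̄_A = 1434.5, P̄_B = 46.85.
ε = (ΔQ_A/Q̄_A)/(ΔP_B/P̄_B) = (-383/1434.5)/(4.3/46.85) ≈ -2.909.
ε < 0: coffee and tea are complements.

-2.909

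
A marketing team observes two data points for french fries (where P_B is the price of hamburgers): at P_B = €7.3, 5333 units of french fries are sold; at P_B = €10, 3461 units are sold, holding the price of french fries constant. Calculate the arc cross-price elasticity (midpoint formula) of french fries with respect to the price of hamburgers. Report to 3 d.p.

ΔQ_A = 3461 − 5333 = -1872; ΔP_B = 10 − 7.3 = 2.7.
Midpoints: Q̄_A = 4397.0, P̄_B = 8.65.
ε = (ΔQ_A/Q̄_A)/(ΔP_B/P̄_B) = (-1872/4397.0)/(2.7/8.65) ≈ -1.364.

-1.364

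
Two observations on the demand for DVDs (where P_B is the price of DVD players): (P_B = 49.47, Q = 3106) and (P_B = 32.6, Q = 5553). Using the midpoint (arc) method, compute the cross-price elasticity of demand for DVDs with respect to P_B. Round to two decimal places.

ΔQ_A = 5553 − 3106 = 2447; ΔP_B = 32.6 − 49.47 = -16.87.
Midpoints: Q̄_A = 4329.5, P̄_B = 41.03.
ε = (ΔQ_A/Q̄_A)/(ΔP_B/P̄_B) = (2447/4329.5)/(-16.87/41.03) ≈ -1.37.
ε < 0: DVDs and DVD players are complements.

-1.37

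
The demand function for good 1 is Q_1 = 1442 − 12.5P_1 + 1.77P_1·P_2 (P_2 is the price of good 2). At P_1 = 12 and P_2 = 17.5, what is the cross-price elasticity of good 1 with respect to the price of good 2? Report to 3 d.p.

0.223

At P_1 = 12 and P_2 = 17.5: Q_1 = 1663.7.
∂Q_1/∂P_2 = 1.77P_1 = 1.77(12) = 21.2400.
ε = (∂Q_1/∂P_2)(P_2/Q_1) = 21.2400 × (17.5/1663.7) ≈ 0.223.
ε > 0: substitutes.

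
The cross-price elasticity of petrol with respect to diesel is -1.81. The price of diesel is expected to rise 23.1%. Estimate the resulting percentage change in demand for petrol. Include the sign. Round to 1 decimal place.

%ΔQ ≈ ε × %ΔP of diesel = -1.81 × (23.1%) = -41.8%.

-41.8%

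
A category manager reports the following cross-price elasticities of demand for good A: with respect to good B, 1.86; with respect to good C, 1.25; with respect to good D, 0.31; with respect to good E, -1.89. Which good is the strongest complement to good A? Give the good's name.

good E

Complements have ε < 0. The most negative value is -1.89 (good E).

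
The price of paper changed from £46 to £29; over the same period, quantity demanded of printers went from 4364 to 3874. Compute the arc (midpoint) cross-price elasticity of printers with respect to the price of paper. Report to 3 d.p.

ΔQ_A = 3874 − 4364 = -490; ΔP_B = 29 − 46 = -17.
Midpoints: Q̄_A = 4119.0, P̄_B = 37.50.
ε = (ΔQ_A/Q̄_A)/(ΔP_B/P̄_B) = (-490/4119.0)/(-17/37.50) ≈ 0.262.
ε > 0: printers and paper are substitutes.

0.262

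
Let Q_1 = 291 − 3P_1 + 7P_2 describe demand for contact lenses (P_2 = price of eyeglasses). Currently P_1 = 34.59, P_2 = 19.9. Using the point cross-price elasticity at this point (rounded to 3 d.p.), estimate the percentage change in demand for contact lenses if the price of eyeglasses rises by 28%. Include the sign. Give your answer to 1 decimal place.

12.0%

At P_1 = 34.59, P_2 = 19.9: Q_1 = 326.53.
∂Q_1/∂P_2 = 7.
ε = (∂Q_1/∂P_2)(P_2/Q_1) = 7.0000 × 19.9/326.53 ≈ 0.427.
%ΔQ_1 ≈ ε × %ΔP_2 = 0.427 × (28%) = 12.0%.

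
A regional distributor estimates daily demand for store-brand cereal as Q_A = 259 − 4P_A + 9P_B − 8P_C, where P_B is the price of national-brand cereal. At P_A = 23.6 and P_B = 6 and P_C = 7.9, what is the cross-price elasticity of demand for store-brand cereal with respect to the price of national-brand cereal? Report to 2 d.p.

At P_A = 23.6 and P_B = 6 and P_C = 7.9: Q_A = 155.4.
∂Q_A/∂P_B = 9.
ε = (∂Q_A/∂P_B)(P_B/Q_A) = 9 × (6/155.4) ≈ 0.35.

0.35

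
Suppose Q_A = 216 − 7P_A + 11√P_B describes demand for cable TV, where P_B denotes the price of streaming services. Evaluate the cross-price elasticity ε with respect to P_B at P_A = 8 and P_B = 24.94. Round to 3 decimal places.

At P_A = 8 and P_B = 24.94: Q_A = 214.934.
∂Q_A/∂P_B = 11/(2√P_B) = 11/(2√24.94) = 1.1013.
ε = (∂Q_A/∂P_B)(P_B/Q_A) = 1.1013 × (24.94/214.934) ≈ 0.128.
ε > 0: substitutes.

0.128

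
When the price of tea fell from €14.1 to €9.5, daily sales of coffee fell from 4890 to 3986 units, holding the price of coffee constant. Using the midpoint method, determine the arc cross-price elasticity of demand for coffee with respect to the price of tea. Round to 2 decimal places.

0.52

ΔQ_A = 3986 − 4890 = -904; ΔP_B = 9.5 − 14.1 = -4.6.
Midpoints: Q̄_A = 4438.0, P̄_B = 11.80.
ε = (ΔQ_A/Q̄_A)/(ΔP_B/P̄_B) = (-904/4438.0)/(-4.6/11.80) ≈ 0.52.
ε > 0: coffee and tea are substitutes.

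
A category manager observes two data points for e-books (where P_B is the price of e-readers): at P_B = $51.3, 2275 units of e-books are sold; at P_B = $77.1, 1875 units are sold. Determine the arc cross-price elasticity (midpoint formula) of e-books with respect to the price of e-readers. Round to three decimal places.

-0.480

ΔQ_A = 1875 − 2275 = -400; ΔP_B = 77.1 − 51.3 = 25.8.
Midpoints: Q̄_A = 2075.0, P̄_B = 64.20.
ε = (ΔQ_A/Q̄_A)/(ΔP_B/P̄_B) = (-400/2075.0)/(25.8/64.20) ≈ -0.480.
ε < 0: e-books and e-readers are complements.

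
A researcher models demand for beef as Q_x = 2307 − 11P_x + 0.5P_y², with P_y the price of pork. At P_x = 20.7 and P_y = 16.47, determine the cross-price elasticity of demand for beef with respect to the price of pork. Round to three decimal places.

At P_x = 20.7 and P_y = 16.47: Q_x = 2214.930.
∂Q_x/∂P_y = 1P_y = 1(16.47) = 16.4700.
ε = (∂Q_x/∂P_y)(P_y/Q_x) = 16.4700 × (16.47/2214.930) ≈ 0.122.

0.122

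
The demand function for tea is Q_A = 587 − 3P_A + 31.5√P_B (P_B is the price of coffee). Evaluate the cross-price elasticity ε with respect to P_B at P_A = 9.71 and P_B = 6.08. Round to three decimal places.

At P_A = 9.71 and P_B = 6.08: Q_A = 635.542.
∂Q_A/∂P_B = 31.5/(2√P_B) = 31.5/(2√6.08) = 6.3875.
ε = (∂Q_A/∂P_B)(P_B/Q_A) = 6.3875 × (6.08/635.542) ≈ 0.061.

0.061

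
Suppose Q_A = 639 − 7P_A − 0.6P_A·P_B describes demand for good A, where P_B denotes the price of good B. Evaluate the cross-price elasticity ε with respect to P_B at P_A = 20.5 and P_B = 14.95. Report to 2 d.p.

-0.59

At P_A = 20.5 and P_B = 14.95: Q_A = 311.615.
∂Q_A/∂P_B = -0.6P_A = -0.6(20.5) = -12.3000.
ε = (∂Q_A/∂P_B)(P_B/Q_A) = -12.3000 × (14.95/311.615) ≈ -0.59.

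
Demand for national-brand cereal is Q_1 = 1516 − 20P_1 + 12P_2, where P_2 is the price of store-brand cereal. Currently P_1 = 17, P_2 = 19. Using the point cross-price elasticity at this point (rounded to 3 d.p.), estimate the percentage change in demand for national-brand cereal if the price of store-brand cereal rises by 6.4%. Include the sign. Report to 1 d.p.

1.0%

At P_1 = 17, P_2 = 19: Q_1 = 1404.
∂Q_1/∂P_2 = 12.
ε = (∂Q_1/∂P_2)(P_2/Q_1) = 12.0000 × 19/1404 ≈ 0.162.
%ΔQ_1 ≈ ε × %ΔP_2 = 0.162 × (6.4%) = 1.0%.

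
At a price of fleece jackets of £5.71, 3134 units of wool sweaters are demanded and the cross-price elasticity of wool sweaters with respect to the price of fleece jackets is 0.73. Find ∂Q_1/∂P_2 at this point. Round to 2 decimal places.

400.67

ε = (∂Q_1/∂P_2)·(P_2/Q_1) ⇒ ∂Q_1/∂P_2 = ε·Q_1/P_2 = 0.73 × 3134/5.71 ≈ 400.67.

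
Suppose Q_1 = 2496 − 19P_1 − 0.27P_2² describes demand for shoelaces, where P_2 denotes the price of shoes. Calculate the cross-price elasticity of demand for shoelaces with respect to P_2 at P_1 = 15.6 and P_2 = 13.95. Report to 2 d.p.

At P_1 = 15.6 and P_2 = 13.95: Q_1 = 2147.057.
∂Q_1/∂P_2 = -0.54P_2 = -0.54(13.95) = -7.5330.
ε = (∂Q_1/∂P_2)(P_2/Q_1) = -7.5330 × (13.95/2147.057) ≈ -0.05.
ε < 0: complements.

-0.05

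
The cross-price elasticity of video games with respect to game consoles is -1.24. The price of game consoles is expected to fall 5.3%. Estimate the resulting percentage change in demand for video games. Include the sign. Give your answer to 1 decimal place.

6.6%

%ΔQ ≈ ε × %ΔP of game consoles = -1.24 × (-5.3%) = 6.6%.
Demand for video games rises by about 6.6%.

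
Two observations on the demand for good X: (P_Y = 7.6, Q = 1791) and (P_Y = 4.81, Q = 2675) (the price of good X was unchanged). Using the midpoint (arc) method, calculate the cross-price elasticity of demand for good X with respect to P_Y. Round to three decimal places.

-0.880

ΔQ_X = 2675 − 1791 = 884; ΔP_Y = 4.81 − 7.6 = -2.79.
Midpoints: Q̄_X = 2233.0, P̄_Y = 6.21.
ε = (ΔQ_X/Q̄_X)/(ΔP_Y/P̄_Y) = (884/2233.0)/(-2.79/6.21) ≈ -0.880.
ε < 0: good X and good Y are complements.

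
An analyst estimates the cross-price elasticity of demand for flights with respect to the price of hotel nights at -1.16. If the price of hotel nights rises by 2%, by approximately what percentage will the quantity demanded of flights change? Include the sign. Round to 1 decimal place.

%ΔQ ≈ ε × %ΔP of hotel nights = -1.16 × (2%) = -2.3%.

-2.3%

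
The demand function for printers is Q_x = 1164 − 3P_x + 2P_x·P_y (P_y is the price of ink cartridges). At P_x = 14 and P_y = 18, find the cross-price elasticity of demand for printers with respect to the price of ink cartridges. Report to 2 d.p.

At P_x = 14 and P_y = 18: Q_x = 1626.
∂Q_x/∂P_y = 2P_x = 2(14) = 28.0000.
ε = (∂Q_x/∂P_y)(P_y/Q_x) = 28.0000 × (18/1626) ≈ 0.31.

0.31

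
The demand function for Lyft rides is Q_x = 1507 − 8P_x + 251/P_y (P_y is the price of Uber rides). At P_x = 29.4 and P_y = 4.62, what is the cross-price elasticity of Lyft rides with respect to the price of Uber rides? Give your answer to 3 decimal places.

At P_x = 29.4 and P_y = 4.62: Q_x = 1326.129.
∂Q_x/∂P_y = −251/P_y² = -11.7595.
ε = (∂Q_x/∂P_y)(P_y/Q_x) = -11.7595 × (4.62/1326.129) ≈ -0.041.
ε < 0: complements.

-0.041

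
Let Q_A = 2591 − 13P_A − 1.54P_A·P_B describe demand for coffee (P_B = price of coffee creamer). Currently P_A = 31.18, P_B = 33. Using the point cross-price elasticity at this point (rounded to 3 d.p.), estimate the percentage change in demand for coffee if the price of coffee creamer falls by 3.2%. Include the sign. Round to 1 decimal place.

8.4%

At P_A = 31.18, P_B = 33: Q_A = 601.092.
∂Q_A/∂P_B = -1.54P_A = -48.0172.
ε = (∂Q_A/∂P_B)(P_B/Q_A) = -48.0172 × 33/601.092 ≈ -2.636.
%ΔQ_A ≈ ε × %ΔP_B = -2.636 × (-3.2%) = 8.4%.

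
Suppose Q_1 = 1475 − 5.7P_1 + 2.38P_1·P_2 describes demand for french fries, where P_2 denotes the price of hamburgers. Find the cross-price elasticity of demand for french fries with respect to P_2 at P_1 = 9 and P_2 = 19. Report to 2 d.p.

0.22

At P_1 = 9 and P_2 = 19: Q_1 = 1830.68.
∂Q_1/∂P_2 = 2.38P_1 = 2.38(9) = 21.4200.
ε = (∂Q_1/∂P_2)(P_2/Q_1) = 21.4200 × (19/1830.68) ≈ 0.22.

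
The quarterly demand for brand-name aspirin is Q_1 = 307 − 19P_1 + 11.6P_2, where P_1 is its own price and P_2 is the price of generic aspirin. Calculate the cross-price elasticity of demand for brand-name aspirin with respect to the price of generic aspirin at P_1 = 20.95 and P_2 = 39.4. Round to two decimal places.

1.25

At P_1 = 20.95 and P_2 = 39.4: Q_1 = 365.99.
∂Q_1/∂P_2 = 11.6.
ε = (∂Q_1/∂P_2)(P_2/Q_1) = 11.6 × (39.4/365.99) ≈ 1.25.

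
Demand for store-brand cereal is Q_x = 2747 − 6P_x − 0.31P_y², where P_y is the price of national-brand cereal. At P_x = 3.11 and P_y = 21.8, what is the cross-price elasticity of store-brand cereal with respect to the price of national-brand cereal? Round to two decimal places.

-0.11

At P_x = 3.11 and P_y = 21.8: Q_x = 2581.016.
∂Q_x/∂P_y = -0.62P_y = -0.62(21.8) = -13.5160.
ε = (∂Q_x/∂P_y)(P_y/Q_x) = -13.5160 × (21.8/2581.016) ≈ -0.11.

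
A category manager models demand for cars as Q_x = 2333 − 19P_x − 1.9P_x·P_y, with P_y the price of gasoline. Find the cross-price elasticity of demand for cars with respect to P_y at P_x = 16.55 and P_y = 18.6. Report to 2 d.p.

-0.41

At P_x = 16.55 and P_y = 18.6: Q_x = 1433.673.
∂Q_x/∂P_y = -1.9P_x = -1.9(16.55) = -31.4450.
ε = (∂Q_x/∂P_y)(P_y/Q_x) = -31.4450 × (18.6/1433.673) ≈ -0.41.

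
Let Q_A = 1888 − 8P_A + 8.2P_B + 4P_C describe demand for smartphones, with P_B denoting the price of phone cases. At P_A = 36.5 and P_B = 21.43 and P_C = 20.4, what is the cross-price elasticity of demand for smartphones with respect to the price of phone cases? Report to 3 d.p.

0.095

At P_A = 36.5 and P_B = 21.43 and P_C = 20.4: Q_A = 1853.326.
∂Q_A/∂P_B = 8.2.
ε = (∂Q_A/∂P_B)(P_B/Q_A) = 8.2 × (21.43/1853.326) ≈ 0.095.
Since ε > 0, smartphones and phone cases are substitutes.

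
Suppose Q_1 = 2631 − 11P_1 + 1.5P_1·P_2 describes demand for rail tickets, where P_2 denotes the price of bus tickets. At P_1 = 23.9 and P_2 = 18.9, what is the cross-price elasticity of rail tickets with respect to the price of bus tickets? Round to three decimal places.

0.222

At P_1 = 23.9 and P_2 = 18.9: Q_1 = 3045.665.
∂Q_1/∂P_2 = 1.5P_1 = 1.5(23.9) = 35.8500.
ε = (∂Q_1/∂P_2)(P_2/Q_1) = 35.8500 × (18.9/3045.665) ≈ 0.222.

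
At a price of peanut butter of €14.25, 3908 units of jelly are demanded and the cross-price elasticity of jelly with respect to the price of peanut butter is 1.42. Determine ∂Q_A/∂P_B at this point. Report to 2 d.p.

ε = (∂Q_A/∂P_B)·(P_B/Q_A) ⇒ ∂Q_A/∂P_B = ε·Q_A/P_B = 1.42 × 3908/14.25 ≈ 389.43.

389.43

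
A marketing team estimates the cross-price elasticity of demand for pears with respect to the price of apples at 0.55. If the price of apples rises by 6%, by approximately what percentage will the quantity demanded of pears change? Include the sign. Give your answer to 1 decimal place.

3.3%

%ΔQ ≈ ε × %ΔP of apples = 0.55 × (6%) = 3.3%.
Demand for pears rises by about 3.3%.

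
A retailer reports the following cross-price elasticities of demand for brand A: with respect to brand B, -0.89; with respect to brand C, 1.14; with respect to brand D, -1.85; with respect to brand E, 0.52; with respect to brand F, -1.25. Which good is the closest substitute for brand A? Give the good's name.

brand C

Substitutes have ε > 0. Among the positive values, 1.14 (brand C) is largest.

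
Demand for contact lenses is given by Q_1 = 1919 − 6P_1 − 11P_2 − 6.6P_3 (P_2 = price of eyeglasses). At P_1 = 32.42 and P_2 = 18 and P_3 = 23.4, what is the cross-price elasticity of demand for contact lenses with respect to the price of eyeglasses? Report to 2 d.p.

At P_1 = 32.42 and P_2 = 18 and P_3 = 23.4: Q_1 = 1372.04.
∂Q_1/∂P_2 = -11.
ε = (∂Q_1/∂P_2)(P_2/Q_1) = -11 × (18/1372.04) ≈ -0.14.

-0.14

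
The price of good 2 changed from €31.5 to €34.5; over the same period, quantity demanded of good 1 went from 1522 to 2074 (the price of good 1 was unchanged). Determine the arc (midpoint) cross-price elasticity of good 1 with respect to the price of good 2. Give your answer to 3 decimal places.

3.377

ΔQ_1 = 2074 − 1522 = 552; ΔP_2 = 34.5 − 31.5 = 3.
Midpoints: Q̄_1 = 1798.0, P̄_2 = 33.00.
ε = (ΔQ_1/Q̄_1)/(ΔP_2/P̄_2) = (552/1798.0)/(3/33.00) ≈ 3.377.
ε > 0: good 1 and good 2 are substitutes.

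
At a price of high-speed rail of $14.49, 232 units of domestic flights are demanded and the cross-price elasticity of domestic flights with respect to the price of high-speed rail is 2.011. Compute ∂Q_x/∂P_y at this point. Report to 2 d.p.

32.20

ε = (∂Q_x/∂P_y)·(P_y/Q_x) ⇒ ∂Q_x/∂P_y = ε·Q_x/P_y = 2.011 × 232/14.49 ≈ 32.20.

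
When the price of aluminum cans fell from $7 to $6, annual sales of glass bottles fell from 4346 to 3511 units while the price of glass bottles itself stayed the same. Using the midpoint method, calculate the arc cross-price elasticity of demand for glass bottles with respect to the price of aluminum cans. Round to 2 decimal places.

ΔQ_A = 3511 − 4346 = -835; ΔP_B = 6 − 7 = -1.
Midpoints: Q̄_A = 3928.5, P̄_B = 6.50.
ε = (ΔQ_A/Q̄_A)/(ΔP_B/P̄_B) = (-835/3928.5)/(-1/6.50) ≈ 1.38.

1.38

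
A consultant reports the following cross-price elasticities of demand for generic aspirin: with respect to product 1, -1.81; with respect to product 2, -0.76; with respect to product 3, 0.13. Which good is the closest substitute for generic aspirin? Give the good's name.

Substitutes have ε > 0. Among the positive values, 0.13 (product 3) is largest.

product 3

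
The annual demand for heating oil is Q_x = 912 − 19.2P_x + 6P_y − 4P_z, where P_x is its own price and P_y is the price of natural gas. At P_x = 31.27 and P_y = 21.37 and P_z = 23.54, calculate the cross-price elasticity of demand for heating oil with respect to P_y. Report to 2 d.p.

At P_x = 31.27 and P_y = 21.37 and P_z = 23.54: Q_x = 345.676.
∂Q_x/∂P_y = 6.
ε = (∂Q_x/∂P_y)(P_y/Q_x) = 6 × (21.37/345.676) ≈ 0.37.
Since ε > 0, heating oil and natural gas are substitutes.

0.37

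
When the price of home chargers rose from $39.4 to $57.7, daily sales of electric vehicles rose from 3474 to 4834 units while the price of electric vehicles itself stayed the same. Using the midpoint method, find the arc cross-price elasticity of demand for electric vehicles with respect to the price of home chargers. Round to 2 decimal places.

0.87

ΔQ_A = 4834 − 3474 = 1360; ΔP_B = 57.7 − 39.4 = 18.3.
Midpoints: Q̄_A = 4154.0, P̄_B = 48.55.
ε = (ΔQ_A/Q̄_A)/(ΔP_B/P̄_B) = (1360/4154.0)/(18.3/48.55) ≈ 0.87.
ε > 0: electric vehicles and home chargers are substitutes.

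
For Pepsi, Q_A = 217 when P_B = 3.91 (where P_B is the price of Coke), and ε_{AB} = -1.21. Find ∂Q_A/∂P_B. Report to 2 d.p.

-67.15

ε = (∂Q_A/∂P_B)·(P_B/Q_A) ⇒ ∂Q_A/∂P_B = ε·Q_A/P_B = -1.21 × 217/3.91 ≈ -67.15.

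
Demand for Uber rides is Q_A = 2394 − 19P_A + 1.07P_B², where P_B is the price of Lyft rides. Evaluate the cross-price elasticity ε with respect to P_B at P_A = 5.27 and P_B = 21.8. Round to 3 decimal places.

At P_A = 5.27 and P_B = 21.8: Q_A = 2802.377.
∂Q_A/∂P_B = 2.14P_B = 2.14(21.8) = 46.6520.
ε = (∂Q_A/∂P_B)(P_B/Q_A) = 46.6520 × (21.8/2802.377) ≈ 0.363.

0.363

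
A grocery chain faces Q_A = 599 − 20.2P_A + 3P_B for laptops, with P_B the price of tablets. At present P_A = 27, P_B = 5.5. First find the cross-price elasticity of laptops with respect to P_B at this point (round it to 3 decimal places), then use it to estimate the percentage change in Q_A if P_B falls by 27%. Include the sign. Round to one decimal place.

At P_A = 27, P_B = 5.5: Q_A = 70.1.
∂Q_A/∂P_B = 3.
ε = (∂Q_A/∂P_B)(P_B/Q_A) = 3.0000 × 5.5/70.1 ≈ 0.235.
%ΔQ_A ≈ ε × %ΔP_B = 0.235 × (-27%) = -6.3%.

-6.3%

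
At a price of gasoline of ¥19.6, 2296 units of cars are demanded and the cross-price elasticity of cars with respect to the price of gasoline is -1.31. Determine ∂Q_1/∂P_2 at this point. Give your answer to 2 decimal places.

-153.46

ε = (∂Q_1/∂P_2)·(P_2/Q_1) ⇒ ∂Q_1/∂P_2 = ε·Q_1/P_2 = -1.31 × 2296/19.6 ≈ -153.46.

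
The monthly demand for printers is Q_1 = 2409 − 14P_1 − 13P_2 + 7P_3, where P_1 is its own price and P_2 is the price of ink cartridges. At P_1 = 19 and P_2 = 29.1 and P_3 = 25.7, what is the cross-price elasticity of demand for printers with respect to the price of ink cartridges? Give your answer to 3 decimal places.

-0.195

At P_1 = 19 and P_2 = 29.1 and P_3 = 25.7: Q_1 = 1944.6.
∂Q_1/∂P_2 = -13.
ε = (∂Q_1/∂P_2)(P_2/Q_1) = -13 × (29.1/1944.6) ≈ -0.195.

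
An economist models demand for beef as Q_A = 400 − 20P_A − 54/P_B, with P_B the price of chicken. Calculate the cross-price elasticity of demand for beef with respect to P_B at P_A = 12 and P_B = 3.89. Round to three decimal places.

0.095

At P_A = 12 and P_B = 3.89: Q_A = 146.118.
∂Q_A/∂P_B = 54/P_B² = 3.5686.
ε = (∂Q_A/∂P_B)(P_B/Q_A) = 3.5686 × (3.89/146.118) ≈ 0.095.
ε > 0: substitutes.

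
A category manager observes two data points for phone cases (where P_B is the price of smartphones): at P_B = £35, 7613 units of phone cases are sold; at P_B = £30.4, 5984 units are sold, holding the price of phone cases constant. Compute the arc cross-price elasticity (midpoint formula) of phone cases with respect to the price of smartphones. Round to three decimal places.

1.703

ΔQ_A = 5984 − 7613 = -1629; ΔP_B = 30.4 − 35 = -4.6.
Midpoints: Q̄_A = 6798.5, P̄_B = 32.70.
ε = (ΔQ_A/Q̄_A)/(ΔP_B/P̄_B) = (-1629/6798.5)/(-4.6/32.70) ≈ 1.703.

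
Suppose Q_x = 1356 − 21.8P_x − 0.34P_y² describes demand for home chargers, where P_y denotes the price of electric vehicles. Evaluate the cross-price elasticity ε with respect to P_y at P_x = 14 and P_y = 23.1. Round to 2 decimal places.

At P_x = 14 and P_y = 23.1: Q_x = 869.373.
∂Q_x/∂P_y = -0.68P_y = -0.68(23.1) = -15.7080.
ε = (∂Q_x/∂P_y)(P_y/Q_x) = -15.7080 × (23.1/869.373) ≈ -0.42.

-0.42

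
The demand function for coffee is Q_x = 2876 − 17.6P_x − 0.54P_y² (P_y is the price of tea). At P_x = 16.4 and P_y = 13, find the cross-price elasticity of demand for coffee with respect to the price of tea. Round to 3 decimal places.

-0.073

At P_x = 16.4 and P_y = 13: Q_x = 2496.1.
∂Q_x/∂P_y = -1.08P_y = -1.08(13) = -14.0400.
ε = (∂Q_x/∂P_y)(P_y/Q_x) = -14.0400 × (13/2496.1) ≈ -0.073.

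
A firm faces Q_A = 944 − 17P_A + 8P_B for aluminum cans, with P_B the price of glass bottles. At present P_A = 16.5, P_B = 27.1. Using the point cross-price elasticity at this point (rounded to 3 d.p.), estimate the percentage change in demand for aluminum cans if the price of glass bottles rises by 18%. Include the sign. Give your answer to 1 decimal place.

4.4%

At P_A = 16.5, P_B = 27.1: Q_A = 880.3.
∂Q_A/∂P_B = 8.
ε = (∂Q_A/∂P_B)(P_B/Q_A) = 8.0000 × 27.1/880.3 ≈ 0.246.
%ΔQ_A ≈ ε × %ΔP_B = 0.246 × (18%) = 4.4%.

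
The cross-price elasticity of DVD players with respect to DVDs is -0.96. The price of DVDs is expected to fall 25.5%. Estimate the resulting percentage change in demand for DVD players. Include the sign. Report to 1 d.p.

%ΔQ ≈ ε × %ΔP of DVDs = -0.96 × (-25.5%) = 24.5%.

24.5%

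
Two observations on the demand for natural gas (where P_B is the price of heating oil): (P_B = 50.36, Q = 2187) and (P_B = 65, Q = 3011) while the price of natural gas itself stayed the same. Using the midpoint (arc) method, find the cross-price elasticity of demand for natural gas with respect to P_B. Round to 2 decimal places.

ΔQ_A = 3011 − 2187 = 824; ΔP_B = 65 − 50.36 = 14.64.
Midpoints: Q̄_A = 2599.0, P̄_B = 57.68.
ε = (ΔQ_A/Q̄_A)/(ΔP_B/P̄_B) = (824/2599.0)/(14.64/57.68) ≈ 1.25.

1.25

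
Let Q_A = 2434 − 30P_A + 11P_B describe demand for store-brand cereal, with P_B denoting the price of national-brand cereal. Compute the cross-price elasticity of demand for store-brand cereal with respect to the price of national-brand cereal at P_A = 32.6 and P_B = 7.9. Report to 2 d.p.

At P_A = 32.6 and P_B = 7.9: Q_A = 1542.9.
∂Q_A/∂P_B = 11.
ε = (∂Q_A/∂P_B)(P_B/Q_A) = 11 × (7.9/1542.9) ≈ 0.06.

0.06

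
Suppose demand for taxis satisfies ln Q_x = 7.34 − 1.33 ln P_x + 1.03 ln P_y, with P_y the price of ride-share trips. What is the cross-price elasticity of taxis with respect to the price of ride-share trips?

1.03

In a log-linear (constant-elasticity) demand function, the coefficient on ln P_y is the cross-price elasticity.
ε = 1.03. Positive, so taxis and ride-share trips are substitutes.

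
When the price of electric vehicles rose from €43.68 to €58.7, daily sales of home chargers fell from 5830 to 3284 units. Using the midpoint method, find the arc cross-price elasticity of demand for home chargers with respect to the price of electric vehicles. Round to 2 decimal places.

-1.90

ΔQ_A = 3284 − 5830 = -2546; ΔP_B = 58.7 − 43.68 = 15.02.
Midpoints: Q̄_A = 4557.0, P̄_B = 51.19.
ε = (ΔQ_A/Q̄_A)/(ΔP_B/P̄_B) = (-2546/4557.0)/(15.02/51.19) ≈ -1.90.
ε < 0: home chargers and electric vehicles are complements.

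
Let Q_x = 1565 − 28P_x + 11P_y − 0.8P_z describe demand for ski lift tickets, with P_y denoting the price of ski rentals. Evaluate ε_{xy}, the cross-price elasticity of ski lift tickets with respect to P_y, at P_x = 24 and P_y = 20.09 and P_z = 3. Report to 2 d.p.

0.20

At P_x = 24 and P_y = 20.09 and P_z = 3: Q_x = 1111.59.
∂Q_x/∂P_y = 11.
ε = (∂Q_x/∂P_y)(P_y/Q_x) = 11 × (20.09/1111.59) ≈ 0.20.
Since ε > 0, ski lift tickets and ski rentals are substitutes.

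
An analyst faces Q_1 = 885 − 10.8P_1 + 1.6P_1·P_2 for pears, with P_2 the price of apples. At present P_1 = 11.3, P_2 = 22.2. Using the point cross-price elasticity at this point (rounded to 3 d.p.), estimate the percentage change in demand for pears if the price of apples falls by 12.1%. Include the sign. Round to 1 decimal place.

-4.2%

At P_1 = 11.3, P_2 = 22.2: Q_1 = 1164.336.
∂Q_1/∂P_2 = 1.6P_1 = 18.0800.
ε = (∂Q_1/∂P_2)(P_2/Q_1) = 18.0800 × 22.2/1164.336 ≈ 0.345.
%ΔQ_1 ≈ ε × %ΔP_2 = 0.345 × (-12.1%) = -4.2%.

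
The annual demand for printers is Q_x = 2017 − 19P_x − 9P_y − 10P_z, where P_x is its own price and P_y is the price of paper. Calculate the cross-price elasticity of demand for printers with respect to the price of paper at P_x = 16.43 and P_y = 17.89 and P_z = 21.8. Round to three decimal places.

-0.121

At P_x = 16.43 and P_y = 17.89 and P_z = 21.8: Q_x = 1325.82.
∂Q_x/∂P_y = -9.
ε = (∂Q_x/∂P_y)(P_y/Q_x) = -9 × (17.89/1325.82) ≈ -0.121.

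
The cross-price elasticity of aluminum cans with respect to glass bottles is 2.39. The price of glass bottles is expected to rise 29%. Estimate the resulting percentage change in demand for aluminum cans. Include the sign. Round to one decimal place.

%ΔQ ≈ ε × %ΔP of glass bottles = 2.39 × (29%) = 69.3%.
Demand for aluminum cans rises by about 69.3%.

69.3%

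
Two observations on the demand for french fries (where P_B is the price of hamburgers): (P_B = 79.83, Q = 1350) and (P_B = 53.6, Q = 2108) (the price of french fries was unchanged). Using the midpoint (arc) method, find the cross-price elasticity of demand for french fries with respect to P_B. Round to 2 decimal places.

ΔQ_A = 2108 − 1350 = 758; ΔP_B = 53.6 − 79.83 = -26.23.
Midpoints: Q̄_A = 1729.0, P̄_B = 66.72.
ε = (ΔQ_A/Q̄_A)/(ΔP_B/P̄_B) = (758/1729.0)/(-26.23/66.72) ≈ -1.12.

-1.12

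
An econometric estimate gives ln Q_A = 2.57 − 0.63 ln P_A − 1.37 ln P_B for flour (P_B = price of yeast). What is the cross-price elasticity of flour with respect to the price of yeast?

In a log-linear (constant-elasticity) demand function, the coefficient on ln P_B is the cross-price elasticity.
ε = -1.37. Negative, so flour and yeast are complements.

-1.37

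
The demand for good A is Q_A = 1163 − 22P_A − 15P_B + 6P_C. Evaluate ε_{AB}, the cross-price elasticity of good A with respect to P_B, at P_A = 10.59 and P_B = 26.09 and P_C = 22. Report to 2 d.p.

At P_A = 10.59 and P_B = 26.09 and P_C = 22: Q_A = 670.67.
∂Q_A/∂P_B = -15.
ε = (∂Q_A/∂P_B)(P_B/Q_A) = -15 × (26.09/670.67) ≈ -0.58.
Since ε < 0, good A and good B are complements.

-0.58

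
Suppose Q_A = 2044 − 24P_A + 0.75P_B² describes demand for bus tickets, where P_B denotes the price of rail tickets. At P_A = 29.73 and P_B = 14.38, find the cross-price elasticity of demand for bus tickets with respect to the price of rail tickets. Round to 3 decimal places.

0.209

At P_A = 29.73 and P_B = 14.38: Q_A = 1485.568.
∂Q_A/∂P_B = 1.5P_B = 1.5(14.38) = 21.5700.
ε = (∂Q_A/∂P_B)(P_B/Q_A) = 21.5700 × (14.38/1485.568) ≈ 0.209.
ε > 0: substitutes.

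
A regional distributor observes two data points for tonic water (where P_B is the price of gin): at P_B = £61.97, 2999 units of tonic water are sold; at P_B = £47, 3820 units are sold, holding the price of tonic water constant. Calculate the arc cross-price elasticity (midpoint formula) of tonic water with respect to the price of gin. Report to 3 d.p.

ΔQ_A = 3820 − 2999 = 821; ΔP_B = 47 − 61.97 = -14.97.
Midpoints: Q̄_A = 3409.5, P̄_B = 54.48.
ε = (ΔQ_A/Q̄_A)/(ΔP_B/P̄_B) = (821/3409.5)/(-14.97/54.48) ≈ -0.876.
ε < 0: tonic water and gin are complements.

-0.876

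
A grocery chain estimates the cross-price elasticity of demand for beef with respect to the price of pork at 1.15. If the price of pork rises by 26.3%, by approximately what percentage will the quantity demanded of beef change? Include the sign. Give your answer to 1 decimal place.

%ΔQ ≈ ε × %ΔP of pork = 1.15 × (26.3%) = 30.2%.
Demand for beef rises by about 30.2%.

30.2%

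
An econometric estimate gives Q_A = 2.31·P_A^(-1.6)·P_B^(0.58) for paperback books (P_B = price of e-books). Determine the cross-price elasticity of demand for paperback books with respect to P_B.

In a log-linear (constant-elasticity) demand function, the coefficient on the exponent of P_B is the cross-price elasticity.
ε = 0.58. Positive, so paperback books and e-books are substitutes.

0.58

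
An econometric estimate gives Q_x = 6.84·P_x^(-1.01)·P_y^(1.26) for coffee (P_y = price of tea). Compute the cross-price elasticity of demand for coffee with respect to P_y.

In a log-linear (constant-elasticity) demand function, the coefficient on the exponent of P_y is the cross-price elasticity.
ε = 1.26. Positive, so coffee and tea are substitutes.

1.26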